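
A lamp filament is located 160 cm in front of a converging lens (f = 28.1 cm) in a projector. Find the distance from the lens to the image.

34.1 cm

Lens equation: 1/s_i = 1/f − 1/s_o = 1/(28.10) − 1/(160) = 0.03559 − 0.006250 = 0.02934, so s_i = 34.1 cm.
The image is real, inverted and reduced, on the far side of the lens.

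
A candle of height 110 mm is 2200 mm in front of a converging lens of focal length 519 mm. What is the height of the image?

1/d_i = 1/f − 1/d_o = 1/(519.0) − 1/(2200) = 0.001472, so d_i = 679.2 mm.
m = −d_i/d_o = -0.3087.
|h_i| = |m|·h_o = 0.3087 × 110 = 34.0 mm. The image is real, inverted and reduced, on the far side of the lens.

34.0 mm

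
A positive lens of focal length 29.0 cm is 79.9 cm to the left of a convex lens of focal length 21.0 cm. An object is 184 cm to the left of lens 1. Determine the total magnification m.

Lens 1: 1/d_i1 = 1/(29.0) − 1/(184) = 0.02905, so d_i1 = 34.43 cm; m₁ = −d_i1/d_o1 = -0.1871.
d_o2 = 79.9 − (34.43) = 45.47 cm.
Lens 2: 1/d_i2 = 1/(21.0) − 1/(45.47) = 0.02563, so d_i2 = 39.02 cm; m₂ = −d_i2/d_o2 = -0.8582.
m = m₁·m₂ = (-0.1871)(-0.8582) = +0.161.

m = +0.161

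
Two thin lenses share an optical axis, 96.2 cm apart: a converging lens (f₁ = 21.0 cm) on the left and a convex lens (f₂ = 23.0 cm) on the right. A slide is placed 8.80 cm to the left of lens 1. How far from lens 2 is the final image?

Lens 1: 1/d_i1 = 1/f₁ − 1/d_o1 = 1/(21.0) − 1/(8.80) = -0.06602, so d_i1 = -15.15 cm.
The intermediate image is 15.15 cm to the left of lens 1 (virtual), which is 96.2 − (-15.15) = 111.4 cm to the left of lens 2, so d_o2 = +111.4 cm.
Lens 2: 1/d_i2 = 1/f₂ − 1/d_o2 = 1/(23.0) − 1/(111.4) = 0.03450, so d_i2 = 29.0 cm.
The final image is real, 29.0 cm to the right of lens 2 (overall magnification ≈ -0.45).

29.0 cm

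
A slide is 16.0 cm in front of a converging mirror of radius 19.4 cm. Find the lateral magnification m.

m = -1.54

f = R/2 = 19.4/2 = 9.700 cm.
1/d_i = 1/f − 1/d_o = 1/(9.700) − 1/(16.0) = 0.04059, so d_i = 24.63 cm.
m = −d_i/d_o = −(24.63)/(16.0) = -1.54.
The image is real, inverted and enlarged, in front of the mirror.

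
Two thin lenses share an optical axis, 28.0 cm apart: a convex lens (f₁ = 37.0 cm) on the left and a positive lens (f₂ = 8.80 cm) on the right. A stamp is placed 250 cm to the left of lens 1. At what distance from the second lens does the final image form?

Lens 1: 1/d_i1 = 1/f₁ − 1/d_o1 = 1/(37.0) − 1/(250) = 0.02303, so d_i1 = 43.43 cm.
The intermediate image is 43.43 cm to the right of lens 1, which lies 15.43 cm to the right of lens 2 — a virtual object — so d_o2 = −15.43 cm.
Lens 2: 1/d_i2 = 1/f₂ − 1/d_o2 = 1/(8.80) − 1/(-15.43) = 0.1784, so d_i2 = 5.60 cm.
The final image is real, 5.60 cm to the right of lens 2 (overall magnification ≈ -0.063).

5.60 cm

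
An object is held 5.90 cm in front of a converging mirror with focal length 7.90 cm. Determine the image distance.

Mirror equation: 1/d_i = 1/f − 1/d_o = 1/(7.900) − 1/(5.90) = 0.1266 − 0.1695 = -0.04291, so d_i = -23.3 cm.
The image is virtual, upright and enlarged, behind the mirror.

23.3 cm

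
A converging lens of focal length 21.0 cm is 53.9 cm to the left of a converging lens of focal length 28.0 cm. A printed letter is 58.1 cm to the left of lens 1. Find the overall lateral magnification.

m = -2.27

Lens 1: 1/d_i1 = 1/(21.0) − 1/(58.1) = 0.03041, so d_i1 = 32.89 cm; m₁ = −d_i1/d_o1 = -0.5661.
d_o2 = 53.9 − (32.89) = 21.01 cm.
Lens 2: 1/d_i2 = 1/(28.0) − 1/(21.01) = -0.01188, so d_i2 = -84.16 cm; m₂ = −d_i2/d_o2 = +4.006.
m = m₁·m₂ = (-0.5661)(+4.006) = -2.27.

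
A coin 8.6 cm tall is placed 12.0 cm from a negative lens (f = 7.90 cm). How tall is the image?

For a negative lens, f = -7.90 cm.
1/d_i = 1/f − 1/d_o = 1/(-7.900) − 1/(12.0) = -0.2099, so d_i = -4.764 cm.
m = −d_i/d_o = +0.3970.
|h_i| = |m|·h_o = 0.3970 × 8.6 = 3.41 cm. The image is virtual, upright and reduced, on the same side as the object.

3.41 cm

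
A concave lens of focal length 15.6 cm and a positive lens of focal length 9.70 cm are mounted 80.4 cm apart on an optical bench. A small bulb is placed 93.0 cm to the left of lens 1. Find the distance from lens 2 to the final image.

Lens 1 is diverging, so f₁ = −15.6 cm.
Lens 1: 1/d_i1 = 1/f₁ − 1/d_o1 = 1/(-15.6) − 1/(93.0) = -0.07486, so d_i1 = -13.36 cm.
The intermediate image is 13.36 cm to the left of lens 1 (virtual), which is 80.4 − (-13.36) = 93.76 cm to the left of lens 2, so d_o2 = +93.76 cm.
Lens 2: 1/d_i2 = 1/f₂ − 1/d_o2 = 1/(9.70) − 1/(93.76) = 0.09243, so d_i2 = 10.8 cm.
The final image is real, 10.8 cm to the right of lens 2 (overall magnification ≈ -0.017).

10.8 cm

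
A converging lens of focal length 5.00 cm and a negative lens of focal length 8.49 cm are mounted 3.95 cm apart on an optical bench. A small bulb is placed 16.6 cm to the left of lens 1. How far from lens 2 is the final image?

Lens 1: 1/d_i1 = 1/f₁ − 1/d_o1 = 1/(5.00) − 1/(16.6) = 0.1398, so d_i1 = 7.155 cm.
The intermediate image is 7.155 cm to the right of lens 1, which lies 3.205 cm to the right of lens 2 — a virtual object — so d_o2 = −3.205 cm.
Lens 2 is diverging, so f₂ = −8.49 cm.
Lens 2: 1/d_i2 = 1/f₂ − 1/d_o2 = 1/(-8.49) − 1/(-3.205) = 0.1942, so d_i2 = 5.15 cm.
The final image is real, 5.15 cm to the right of lens 2 (overall magnification ≈ -0.69).

5.15 cm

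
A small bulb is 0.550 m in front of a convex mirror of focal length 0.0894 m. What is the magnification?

m = +0.140

For a convex mirror, f = -0.0894 m.
1/d_i = 1/f − 1/d_o = 1/(-0.08940) − 1/(0.550) = -13.00, so d_i = -0.07690 m.
m = −d_i/d_o = −(-0.07690)/(0.550) = +0.140.
The image is virtual, upright and reduced, behind the mirror.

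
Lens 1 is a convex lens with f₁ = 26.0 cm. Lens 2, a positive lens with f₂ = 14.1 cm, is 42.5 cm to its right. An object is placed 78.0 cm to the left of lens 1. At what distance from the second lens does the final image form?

Lens 1: 1/d_i1 = 1/f₁ − 1/d_o1 = 1/(26.0) − 1/(78.0) = 0.02564, so d_i1 = 39.00 cm.
The intermediate image is 39.00 cm to the right of lens 1, which is 42.5 − (39.00) = 3.500 cm to the left of lens 2, so d_o2 = +3.500 cm.
Lens 2: 1/d_i2 = 1/f₂ − 1/d_o2 = 1/(14.1) − 1/(3.500) = -0.2148, so d_i2 = -4.66 cm.
The final image is virtual, 4.66 cm to the left of lens 2 (overall magnification ≈ -0.67).

4.66 cm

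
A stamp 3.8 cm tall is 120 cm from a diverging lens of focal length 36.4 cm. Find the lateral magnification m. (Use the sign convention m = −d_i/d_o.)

For a diverging lens, f = -36.4 cm.
1/d_i = 1/f − 1/d_o = 1/(-36.40) − 1/(120) = -0.03581, so d_i = -27.93 cm.
m = −d_i/d_o = −(-27.93)/(120) = +0.233.
The image is virtual, upright and reduced, on the same side as the object.

m = +0.233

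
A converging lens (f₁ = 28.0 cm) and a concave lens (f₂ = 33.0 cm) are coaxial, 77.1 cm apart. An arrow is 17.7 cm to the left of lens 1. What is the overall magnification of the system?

m = +0.567

Lens 1: 1/d_i1 = 1/(28.0) − 1/(17.7) = -0.02078, so d_i1 = -48.12 cm; m₁ = −d_i1/d_o1 = +2.719.
d_o2 = 77.1 − (-48.12) = 125.2 cm.
f₂ = −33.0 cm (diverging).
Lens 2: 1/d_i2 = 1/(-33.0) − 1/(125.2) = -0.03829, so d_i2 = -26.12 cm; m₂ = −d_i2/d_o2 = +0.2086.
m = m₁·m₂ = (+2.719)(+0.2086) = +0.567.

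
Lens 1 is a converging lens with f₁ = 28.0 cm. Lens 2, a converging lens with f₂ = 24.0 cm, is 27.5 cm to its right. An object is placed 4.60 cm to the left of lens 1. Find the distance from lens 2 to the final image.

88.0 cm

Lens 1: 1/d_i1 = 1/f₁ − 1/d_o1 = 1/(28.0) − 1/(4.60) = -0.1817, so d_i1 = -5.504 cm.
The intermediate image is 5.504 cm to the left of lens 1 (virtual), which is 27.5 − (-5.504) = 33.00 cm to the left of lens 2, so d_o2 = +33.00 cm.
Lens 2: 1/d_i2 = 1/f₂ − 1/d_o2 = 1/(24.0) − 1/(33.00) = 0.01136, so d_i2 = 88.0 cm.
The final image is real, 88.0 cm to the right of lens 2 (overall magnification ≈ -3.2).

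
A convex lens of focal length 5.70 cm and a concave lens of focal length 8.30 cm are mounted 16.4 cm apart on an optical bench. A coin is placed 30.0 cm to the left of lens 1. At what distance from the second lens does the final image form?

4.40 cm

Lens 1: 1/d_i1 = 1/f₁ − 1/d_o1 = 1/(5.70) − 1/(30.0) = 0.1421, so d_i1 = 7.037 cm.
The intermediate image is 7.037 cm to the right of lens 1, which is 16.4 − (7.037) = 9.363 cm to the left of lens 2, so d_o2 = +9.363 cm.
Lens 2 is diverging, so f₂ = −8.30 cm.
Lens 2: 1/d_i2 = 1/f₂ − 1/d_o2 = 1/(-8.30) − 1/(9.363) = -0.2273, so d_i2 = -4.40 cm.
The final image is virtual, 4.40 cm to the left of lens 2 (overall magnification ≈ -0.11).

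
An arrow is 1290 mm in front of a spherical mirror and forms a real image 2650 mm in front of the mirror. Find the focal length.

f = 868 mm (concave)

Real image ⇒ d_i = +2650 mm.
1/f = 1/d_o + 1/d_i = 1/(1290) + 1/(2650) = 0.001153, so f = 868 mm.
Since f is positive, the spherical mirror is concave.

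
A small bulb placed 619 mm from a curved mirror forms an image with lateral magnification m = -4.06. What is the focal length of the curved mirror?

m = −d_i/d_o ⇒ d_i = −m·d_o = −(-4.06)·(619) = 2513 mm.
1/f = 1/d_o + 1/d_i = 1/(619) + 1/(2513) = 0.002013, so f = 497 mm.
Since f is positive, the curved mirror is concave.

f = 497 mm (concave)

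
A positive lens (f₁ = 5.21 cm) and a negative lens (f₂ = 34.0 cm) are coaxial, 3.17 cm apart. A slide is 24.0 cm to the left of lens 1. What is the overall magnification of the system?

Lens 1: 1/d_i1 = 1/(5.21) − 1/(24.0) = 0.1503, so d_i1 = 6.655 cm; m₁ = −d_i1/d_o1 = -0.2773.
d_o2 = 3.17 − (6.655) = -3.485 cm (virtual object).
f₂ = −34.0 cm (diverging).
Lens 2: 1/d_i2 = 1/(-34.0) − 1/(-3.485) = 0.2575, so d_i2 = 3.883 cm; m₂ = −d_i2/d_o2 = +1.114.
m = m₁·m₂ = (-0.2773)(+1.114) = -0.309.

m = -0.309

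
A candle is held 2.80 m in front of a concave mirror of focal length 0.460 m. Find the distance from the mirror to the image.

Mirror equation: 1/s_i = 1/f − 1/s_o = 1/(0.4600) − 1/(2.80) = 2.174 − 0.3571 = 1.817, so s_i = 0.550 m.
The image is real, inverted and reduced, in front of the mirror.

0.550 m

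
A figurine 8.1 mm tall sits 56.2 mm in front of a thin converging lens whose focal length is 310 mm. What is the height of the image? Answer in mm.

9.89 mm

1/d_i = 1/f − 1/d_o = 1/(310.0) − 1/(56.2) = -0.01457, so d_i = -68.64 mm.
m = −d_i/d_o = +1.221.
|h_i| = |m|·h_o = 1.221 × 8.1 = 9.89 mm. The image is virtual, upright and enlarged, on the same side as the object.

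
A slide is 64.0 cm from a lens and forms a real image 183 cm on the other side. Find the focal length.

f = 47.4 cm (converging)

Real image ⇒ d_i = +183 cm.
1/f = 1/d_o + 1/d_i = 1/(64.0) + 1/(183) = 0.02109, so f = 47.4 cm.
Since f is positive, the lens is converging.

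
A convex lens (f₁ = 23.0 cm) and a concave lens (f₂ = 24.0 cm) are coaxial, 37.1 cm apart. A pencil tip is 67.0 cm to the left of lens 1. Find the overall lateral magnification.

m = -0.481

Lens 1: 1/d_i1 = 1/(23.0) − 1/(67.0) = 0.02855, so d_i1 = 35.02 cm; m₁ = −d_i1/d_o1 = -0.5227.
d_o2 = 37.1 − (35.02) = 2.080 cm.
f₂ = −24.0 cm (diverging).
Lens 2: 1/d_i2 = 1/(-24.0) − 1/(2.080) = -0.5224, so d_i2 = -1.914 cm; m₂ = −d_i2/d_o2 = +0.9202.
m = m₁·m₂ = (-0.5227)(+0.9202) = -0.481.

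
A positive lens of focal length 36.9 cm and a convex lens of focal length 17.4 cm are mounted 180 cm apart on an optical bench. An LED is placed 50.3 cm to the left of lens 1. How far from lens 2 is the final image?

Lens 1: 1/d_i1 = 1/f₁ − 1/d_o1 = 1/(36.9) − 1/(50.3) = 0.007220, so d_i1 = 138.5 cm.
The intermediate image is 138.5 cm to the right of lens 1, which is 180 − (138.5) = 41.50 cm to the left of lens 2, so d_o2 = +41.50 cm.
Lens 2: 1/d_i2 = 1/f₂ − 1/d_o2 = 1/(17.4) − 1/(41.50) = 0.03337, so d_i2 = 30.0 cm.
The final image is real, 30.0 cm to the right of lens 2 (overall magnification ≈ 2.0).

30.0 cm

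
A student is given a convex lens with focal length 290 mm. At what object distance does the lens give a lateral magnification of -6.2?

337 mm

m = −d_i/d_o ⇒ d_i = −m·d_o.
1/f = 1/d_o + 1/d_i = 1/d_o − 1/(m·d_o) = (1 − 1/m)/d_o, so d_o = f(1 − 1/m) = (290.0)(1 − 1/(-6.2)) = 337 mm.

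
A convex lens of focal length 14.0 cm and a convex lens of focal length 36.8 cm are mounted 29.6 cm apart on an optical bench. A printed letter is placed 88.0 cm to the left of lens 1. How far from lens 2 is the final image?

Lens 1: 1/d_i1 = 1/f₁ − 1/d_o1 = 1/(14.0) − 1/(88.0) = 0.06006, so d_i1 = 16.65 cm.
The intermediate image is 16.65 cm to the right of lens 1, which is 29.6 − (16.65) = 12.95 cm to the left of lens 2, so d_o2 = +12.95 cm.
Lens 2: 1/d_i2 = 1/f₂ − 1/d_o2 = 1/(36.8) − 1/(12.95) = -0.05005, so d_i2 = -20.0 cm.
The final image is virtual, 20.0 cm to the left of lens 2 (overall magnification ≈ -0.29).

20.0 cm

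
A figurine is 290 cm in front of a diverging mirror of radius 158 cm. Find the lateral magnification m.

m = +0.214

f = R/2 = 158/2 = 79.00 cm; for a diverging mirror, f = -79.00 cm.
1/d_i = 1/f − 1/d_o = 1/(-79.00) − 1/(290) = -0.01611, so d_i = -62.09 cm.
m = −d_i/d_o = −(-62.09)/(290) = +0.214.
The image is virtual, upright and reduced, behind the mirror.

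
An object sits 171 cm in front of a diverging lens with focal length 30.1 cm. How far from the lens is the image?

For a diverging lens, f = -30.1 cm.
Lens equation: 1/q = 1/f − 1/p = 1/(-30.10) − 1/(171) = -0.03322 − 0.005848 = -0.03907, so q = -25.6 cm.
The image is virtual, upright and reduced, on the same side as the object.

25.6 cm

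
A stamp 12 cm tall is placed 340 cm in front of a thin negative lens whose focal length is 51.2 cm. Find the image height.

1.57 cm

For a negative lens, f = -51.2 cm.
1/d_i = 1/f − 1/d_o = 1/(-51.20) − 1/(340) = -0.02247, so d_i = -44.50 cm.
m = −d_i/d_o = +0.1309.
|h_i| = |m|·h_o = 0.1309 × 12 = 1.57 cm. The image is virtual, upright and reduced, on the same side as the object.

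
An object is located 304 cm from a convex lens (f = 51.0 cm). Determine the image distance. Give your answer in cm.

61.3 cm

Thin-lens equation: 1/q = 1/f − 1/p = 1/(51.00) − 1/(304) = 0.01961 − 0.003289 = 0.01632, so q = 61.3 cm.
The image is real, inverted and reduced, on the far side of the lens.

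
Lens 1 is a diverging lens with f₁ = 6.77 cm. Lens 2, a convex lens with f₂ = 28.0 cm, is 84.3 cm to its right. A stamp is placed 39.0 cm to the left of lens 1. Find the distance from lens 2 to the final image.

40.6 cm

Lens 1 is diverging, so f₁ = −6.77 cm.
Lens 1: 1/d_i1 = 1/f₁ − 1/d_o1 = 1/(-6.77) − 1/(39.0) = -0.1734, so d_i1 = -5.769 cm.
The intermediate image is 5.769 cm to the left of lens 1 (virtual), which is 84.3 − (-5.769) = 90.07 cm to the left of lens 2, so d_o2 = +90.07 cm.
Lens 2: 1/d_i2 = 1/f₂ − 1/d_o2 = 1/(28.0) − 1/(90.07) = 0.02461, so d_i2 = 40.6 cm.
The final image is real, 40.6 cm to the right of lens 2 (overall magnification ≈ -0.067).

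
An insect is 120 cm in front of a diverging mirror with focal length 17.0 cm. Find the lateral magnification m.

m = +0.124

For a diverging mirror, f = -17.0 cm.
1/d_i = 1/f − 1/d_o = 1/(-17.00) − 1/(120) = -0.06716, so d_i = -14.89 cm.
m = −d_i/d_o = −(-14.89)/(120) = +0.124.
The image is virtual, upright and reduced, behind the mirror.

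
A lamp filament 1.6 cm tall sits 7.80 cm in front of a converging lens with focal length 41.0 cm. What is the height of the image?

1/d_i = 1/f − 1/d_o = 1/(41.00) − 1/(7.80) = -0.1038, so d_i = -9.633 cm.
m = −d_i/d_o = +1.235.
|h_i| = |m|·h_o = 1.235 × 1.6 = 1.98 cm. The image is virtual, upright and enlarged, on the same side as the object.

1.98 cm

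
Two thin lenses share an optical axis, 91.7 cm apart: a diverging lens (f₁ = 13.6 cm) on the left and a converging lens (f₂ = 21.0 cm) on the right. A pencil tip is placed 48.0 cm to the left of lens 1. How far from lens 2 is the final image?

Lens 1 is diverging, so f₁ = −13.6 cm.
Lens 1: 1/d_i1 = 1/f₁ − 1/d_o1 = 1/(-13.6) − 1/(48.0) = -0.09436, so d_i1 = -10.60 cm.
The intermediate image is 10.60 cm to the left of lens 1 (virtual), which is 91.7 − (-10.60) = 102.3 cm to the left of lens 2, so d_o2 = +102.3 cm.
Lens 2: 1/d_i2 = 1/f₂ − 1/d_o2 = 1/(21.0) − 1/(102.3) = 0.03784, so d_i2 = 26.4 cm.
The final image is real, 26.4 cm to the right of lens 2 (overall magnification ≈ -0.057).

26.4 cm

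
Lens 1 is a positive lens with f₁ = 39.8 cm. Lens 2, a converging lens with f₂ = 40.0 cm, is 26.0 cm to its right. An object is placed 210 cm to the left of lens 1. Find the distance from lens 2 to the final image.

Lens 1: 1/d_i1 = 1/f₁ − 1/d_o1 = 1/(39.8) − 1/(210) = 0.02036, so d_i1 = 49.11 cm.
The intermediate image is 49.11 cm to the right of lens 1, which lies 23.11 cm to the right of lens 2 — a virtual object — so d_o2 = −23.11 cm.
Lens 2: 1/d_i2 = 1/f₂ − 1/d_o2 = 1/(40.0) − 1/(-23.11) = 0.06827, so d_i2 = 14.6 cm.
The final image is real, 14.6 cm to the right of lens 2 (overall magnification ≈ -0.15).

14.6 cm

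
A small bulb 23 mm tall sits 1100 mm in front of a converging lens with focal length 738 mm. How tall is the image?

1/d_i = 1/f − 1/d_o = 1/(738.0) − 1/(1100) = 0.0004459, so d_i = 2243 mm.
m = −d_i/d_o = -2.039.
|h_i| = |m|·h_o = 2.039 × 23 = 46.9 mm. The image is real, inverted and enlarged, on the far side of the lens.

46.9 mm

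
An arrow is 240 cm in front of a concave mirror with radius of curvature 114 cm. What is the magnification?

f = R/2 = 114/2 = 57.00 cm.
1/d_i = 1/f − 1/d_o = 1/(57.00) − 1/(240) = 0.01338, so d_i = 74.75 cm.
m = −d_i/d_o = −(74.75)/(240) = -0.311.
The image is real, inverted and reduced, in front of the mirror.

m = -0.311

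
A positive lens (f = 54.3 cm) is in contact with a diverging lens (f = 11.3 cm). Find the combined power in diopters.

P₁ = 1/f₁ = 1/(0.543 m) = +1.842 D; P₂ = 1/f₂ = 1/(-0.113 m) = -8.850 D.
For thin lenses in contact, P = P₁ + P₂ = (+1.842) + (-8.850) = -7.01 D.

P = -7.01 D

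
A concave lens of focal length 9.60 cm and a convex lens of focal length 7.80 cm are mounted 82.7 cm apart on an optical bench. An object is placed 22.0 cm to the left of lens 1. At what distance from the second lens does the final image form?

8.55 cm

Lens 1 is diverging, so f₁ = −9.60 cm.
Lens 1: 1/d_i1 = 1/f₁ − 1/d_o1 = 1/(-9.60) − 1/(22.0) = -0.1496, so d_i1 = -6.684 cm.
The intermediate image is 6.684 cm to the left of lens 1 (virtual), which is 82.7 − (-6.684) = 89.38 cm to the left of lens 2, so d_o2 = +89.38 cm.
Lens 2: 1/d_i2 = 1/f₂ − 1/d_o2 = 1/(7.80) − 1/(89.38) = 0.1170, so d_i2 = 8.55 cm.
The final image is real, 8.55 cm to the right of lens 2 (overall magnification ≈ -0.029).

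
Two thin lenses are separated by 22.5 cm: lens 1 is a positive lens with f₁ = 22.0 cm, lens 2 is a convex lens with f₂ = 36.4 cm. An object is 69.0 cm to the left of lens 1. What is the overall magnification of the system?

m = -0.369

Lens 1: 1/d_i1 = 1/(22.0) − 1/(69.0) = 0.03096, so d_i1 = 32.30 cm; m₁ = −d_i1/d_o1 = -0.4681.
d_o2 = 22.5 − (32.30) = -9.800 cm (virtual object).
Lens 2: 1/d_i2 = 1/(36.4) − 1/(-9.800) = 0.1295, so d_i2 = 7.721 cm; m₂ = −d_i2/d_o2 = +0.7879.
m = m₁·m₂ = (-0.4681)(+0.7879) = -0.369.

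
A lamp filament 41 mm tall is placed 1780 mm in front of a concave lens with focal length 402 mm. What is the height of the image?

For a concave lens, f = -402 mm.
1/d_i = 1/f − 1/d_o = 1/(-402.0) − 1/(1780) = -0.003049, so d_i = -327.9 mm.
m = −d_i/d_o = +0.1842.
|h_i| = |m|·h_o = 0.1842 × 41 = 7.55 mm. The image is virtual, upright and reduced, on the same side as the object.

7.55 mm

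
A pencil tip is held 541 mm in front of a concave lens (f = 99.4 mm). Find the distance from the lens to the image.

For a concave lens, f = -99.4 mm.
Lens equation: 1/q = 1/f − 1/p = 1/(-99.40) − 1/(541) = -0.01006 − 0.001848 = -0.01191, so q = -84.0 mm.
The image is virtual, upright and reduced, on the same side as the object.

84.0 mm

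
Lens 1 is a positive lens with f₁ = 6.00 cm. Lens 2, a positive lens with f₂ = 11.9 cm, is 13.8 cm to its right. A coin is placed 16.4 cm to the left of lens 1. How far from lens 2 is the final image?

6.83 cm

Lens 1: 1/d_i1 = 1/f₁ − 1/d_o1 = 1/(6.00) − 1/(16.4) = 0.1057, so d_i1 = 9.462 cm.
The intermediate image is 9.462 cm to the right of lens 1, which is 13.8 − (9.462) = 4.338 cm to the left of lens 2, so d_o2 = +4.338 cm.
Lens 2: 1/d_i2 = 1/f₂ − 1/d_o2 = 1/(11.9) − 1/(4.338) = -0.1465, so d_i2 = -6.83 cm.
The final image is virtual, 6.83 cm to the left of lens 2 (overall magnification ≈ -0.91).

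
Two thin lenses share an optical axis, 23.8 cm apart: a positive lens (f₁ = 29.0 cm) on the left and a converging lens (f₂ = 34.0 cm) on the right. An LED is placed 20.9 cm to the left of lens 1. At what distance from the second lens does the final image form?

51.9 cm

Lens 1: 1/d_i1 = 1/f₁ − 1/d_o1 = 1/(29.0) − 1/(20.9) = -0.01336, so d_i1 = -74.83 cm.
The intermediate image is 74.83 cm to the left of lens 1 (virtual), which is 23.8 − (-74.83) = 98.63 cm to the left of lens 2, so d_o2 = +98.63 cm.
Lens 2: 1/d_i2 = 1/f₂ − 1/d_o2 = 1/(34.0) − 1/(98.63) = 0.01927, so d_i2 = 51.9 cm.
The final image is real, 51.9 cm to the right of lens 2 (overall magnification ≈ -1.9).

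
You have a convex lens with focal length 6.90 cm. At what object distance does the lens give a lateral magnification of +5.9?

m = −d_i/d_o ⇒ d_i = −m·d_o.
1/f = 1/d_o + 1/d_i = 1/d_o − 1/(m·d_o) = (1 − 1/m)/d_o, so d_o = f(1 − 1/m) = (6.900)(1 − 1/(+5.9)) = 5.73 cm.

5.73 cm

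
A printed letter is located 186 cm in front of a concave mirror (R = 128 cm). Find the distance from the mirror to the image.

f = R/2 = 128/2 = 64.00 cm.
Mirror equation: 1/d_i = 1/f − 1/d_o = 1/(64.00) − 1/(186) = 0.01562 − 0.005376 = 0.01025, so d_i = 97.6 cm.
The image is real, inverted and reduced, in front of the mirror.

97.6 cm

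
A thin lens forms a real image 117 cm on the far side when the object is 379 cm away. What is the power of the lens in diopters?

d_i = +117 cm.
1/f = 1/d_o + 1/d_i = 1/(379) + 1/(117) = 0.01119 cm⁻¹.
f = 89.40 cm = 0.8940 m, so P = 1/f = +1.12 D.

P = +1.12 D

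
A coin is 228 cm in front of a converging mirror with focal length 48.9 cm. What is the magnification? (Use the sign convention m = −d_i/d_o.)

1/d_i = 1/f − 1/d_o = 1/(48.90) − 1/(228) = 0.01606, so d_i = 62.25 cm.
m = −d_i/d_o = −(62.25)/(228) = -0.273.
The image is real, inverted and reduced, in front of the mirror.

m = -0.273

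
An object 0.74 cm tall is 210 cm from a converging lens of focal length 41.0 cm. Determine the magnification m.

m = -0.243

1/d_i = 1/f − 1/d_o = 1/(41.00) − 1/(210) = 0.01963, so d_i = 50.95 cm.
m = −d_i/d_o = −(50.95)/(210) = -0.243.
The image is real, inverted and reduced, on the far side of the lens.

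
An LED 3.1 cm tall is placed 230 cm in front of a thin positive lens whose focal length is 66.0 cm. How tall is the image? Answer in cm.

1.25 cm

1/d_i = 1/f − 1/d_o = 1/(66.00) − 1/(230) = 0.01080, so d_i = 92.56 cm.
m = −d_i/d_o = -0.4024.
|h_i| = |m|·h_o = 0.4024 × 3.1 = 1.25 cm. The image is real, inverted and reduced, on the far side of the lens.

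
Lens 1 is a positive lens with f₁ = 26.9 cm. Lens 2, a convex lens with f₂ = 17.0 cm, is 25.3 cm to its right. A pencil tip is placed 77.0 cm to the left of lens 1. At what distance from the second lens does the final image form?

Lens 1: 1/d_i1 = 1/f₁ − 1/d_o1 = 1/(26.9) − 1/(77.0) = 0.02419, so d_i1 = 41.34 cm.
The intermediate image is 41.34 cm to the right of lens 1, which lies 16.04 cm to the right of lens 2 — a virtual object — so d_o2 = −16.04 cm.
Lens 2: 1/d_i2 = 1/f₂ − 1/d_o2 = 1/(17.0) − 1/(-16.04) = 0.1212, so d_i2 = 8.25 cm.
The final image is real, 8.25 cm to the right of lens 2 (overall magnification ≈ -0.28).

8.25 cm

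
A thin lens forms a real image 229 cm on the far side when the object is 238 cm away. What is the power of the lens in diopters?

P = +0.857 D

d_i = +229 cm.
1/f = 1/d_o + 1/d_i = 1/(238) + 1/(229) = 0.008568 cm⁻¹.
f = 116.7 cm = 1.167 m, so P = 1/f = +0.857 D.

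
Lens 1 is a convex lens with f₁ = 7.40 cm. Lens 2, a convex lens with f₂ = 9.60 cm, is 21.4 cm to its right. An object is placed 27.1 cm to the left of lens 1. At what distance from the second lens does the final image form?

66.5 cm

Lens 1: 1/d_i1 = 1/f₁ − 1/d_o1 = 1/(7.40) − 1/(27.1) = 0.09823, so d_i1 = 10.18 cm.
The intermediate image is 10.18 cm to the right of lens 1, which is 21.4 − (10.18) = 11.22 cm to the left of lens 2, so d_o2 = +11.22 cm.
Lens 2: 1/d_i2 = 1/f₂ − 1/d_o2 = 1/(9.60) − 1/(11.22) = 0.01504, so d_i2 = 66.5 cm.
The final image is real, 66.5 cm to the right of lens 2 (overall magnification ≈ 2.2).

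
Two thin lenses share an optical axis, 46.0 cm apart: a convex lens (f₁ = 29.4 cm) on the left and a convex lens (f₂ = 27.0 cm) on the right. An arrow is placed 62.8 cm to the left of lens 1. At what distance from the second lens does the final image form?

Lens 1: 1/d_i1 = 1/f₁ − 1/d_o1 = 1/(29.4) − 1/(62.8) = 0.01809, so d_i1 = 55.28 cm.
The intermediate image is 55.28 cm to the right of lens 1, which lies 9.280 cm to the right of lens 2 — a virtual object — so d_o2 = −9.280 cm.
Lens 2: 1/d_i2 = 1/f₂ − 1/d_o2 = 1/(27.0) − 1/(-9.280) = 0.1448, so d_i2 = 6.91 cm.
The final image is real, 6.91 cm to the right of lens 2 (overall magnification ≈ -0.66).

6.91 cm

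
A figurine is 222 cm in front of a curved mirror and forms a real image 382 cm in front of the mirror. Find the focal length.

f = 140 cm (concave)

Real image ⇒ d_i = +382 cm.
1/f = 1/d_o + 1/d_i = 1/(222) + 1/(382) = 0.007122, so f = 140 cm.
Since f is positive, the curved mirror is concave.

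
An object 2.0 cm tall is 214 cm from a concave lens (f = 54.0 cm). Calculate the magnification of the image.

m = +0.201

For a concave lens, f = -54.0 cm.
1/d_i = 1/f − 1/d_o = 1/(-54.00) − 1/(214) = -0.02319, so d_i = -43.12 cm.
m = −d_i/d_o = −(-43.12)/(214) = +0.201.
The image is virtual, upright and reduced, on the same side as the object.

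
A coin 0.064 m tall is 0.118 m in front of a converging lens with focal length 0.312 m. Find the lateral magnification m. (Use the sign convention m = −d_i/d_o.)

1/d_i = 1/f − 1/d_o = 1/(0.3120) − 1/(0.118) = -5.269, so d_i = -0.1898 m.
m = −d_i/d_o = −(-0.1898)/(0.118) = +1.61.
The image is virtual, upright and enlarged, on the same side as the object.

m = +1.61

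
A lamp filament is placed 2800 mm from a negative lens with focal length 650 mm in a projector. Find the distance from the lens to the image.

528 mm

For a negative lens, f = -650 mm.
Lens equation: 1/v = 1/f − 1/u = 1/(-650.0) − 1/(2800) = -0.001538 − 0.0003571 = -0.001896, so v = -528 mm.
The image is virtual, upright and reduced, on the same side as the object.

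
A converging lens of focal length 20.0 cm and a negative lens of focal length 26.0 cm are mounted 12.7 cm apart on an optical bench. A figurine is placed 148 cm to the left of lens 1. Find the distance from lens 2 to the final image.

17.4 cm

Lens 1: 1/d_i1 = 1/f₁ − 1/d_o1 = 1/(20.0) − 1/(148) = 0.04324, so d_i1 = 23.12 cm.
The intermediate image is 23.12 cm to the right of lens 1, which lies 10.42 cm to the right of lens 2 — a virtual object — so d_o2 = −10.42 cm.
Lens 2 is diverging, so f₂ = −26.0 cm.
Lens 2: 1/d_i2 = 1/f₂ − 1/d_o2 = 1/(-26.0) − 1/(-10.42) = 0.05751, so d_i2 = 17.4 cm.
The final image is real, 17.4 cm to the right of lens 2 (overall magnification ≈ -0.26).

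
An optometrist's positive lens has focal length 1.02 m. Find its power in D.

P = 1/f = 1/(1.02 m) = +0.980 D.

P = +0.980 D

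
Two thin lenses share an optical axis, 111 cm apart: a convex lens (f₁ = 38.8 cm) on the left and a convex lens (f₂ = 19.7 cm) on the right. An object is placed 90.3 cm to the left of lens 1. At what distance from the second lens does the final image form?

Lens 1: 1/d_i1 = 1/f₁ − 1/d_o1 = 1/(38.8) − 1/(90.3) = 0.01470, so d_i1 = 68.03 cm.
The intermediate image is 68.03 cm to the right of lens 1, which is 111 − (68.03) = 42.97 cm to the left of lens 2, so d_o2 = +42.97 cm.
Lens 2: 1/d_i2 = 1/f₂ − 1/d_o2 = 1/(19.7) − 1/(42.97) = 0.02749, so d_i2 = 36.4 cm.
The final image is real, 36.4 cm to the right of lens 2 (overall magnification ≈ 0.64).

36.4 cm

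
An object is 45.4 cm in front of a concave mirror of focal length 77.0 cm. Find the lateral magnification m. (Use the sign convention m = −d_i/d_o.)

m = +2.44

1/d_i = 1/f − 1/d_o = 1/(77.00) − 1/(45.4) = -0.009039, so d_i = -110.6 cm.
m = −d_i/d_o = −(-110.6)/(45.4) = +2.44.
The image is virtual, upright and enlarged, behind the mirror.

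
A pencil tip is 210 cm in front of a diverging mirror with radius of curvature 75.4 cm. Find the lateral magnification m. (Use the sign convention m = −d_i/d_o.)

m = +0.152

f = R/2 = 75.4/2 = 37.70 cm; for a diverging mirror, f = -37.70 cm.
1/d_i = 1/f − 1/d_o = 1/(-37.70) − 1/(210) = -0.03129, so d_i = -31.96 cm.
m = −d_i/d_o = −(-31.96)/(210) = +0.152.
The image is virtual, upright and reduced, behind the mirror.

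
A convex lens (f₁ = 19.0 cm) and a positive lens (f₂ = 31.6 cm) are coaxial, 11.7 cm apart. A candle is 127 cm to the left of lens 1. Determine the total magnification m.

m = -0.132

Lens 1: 1/d_i1 = 1/(19.0) − 1/(127) = 0.04476, so d_i1 = 22.34 cm; m₁ = −d_i1/d_o1 = -0.1759.
d_o2 = 11.7 − (22.34) = -10.64 cm (virtual object).
Lens 2: 1/d_i2 = 1/(31.6) − 1/(-10.64) = 0.1256, so d_i2 = 7.960 cm; m₂ = −d_i2/d_o2 = +0.7481.
m = m₁·m₂ = (-0.1759)(+0.7481) = -0.132.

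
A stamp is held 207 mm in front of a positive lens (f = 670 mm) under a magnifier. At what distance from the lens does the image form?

300 mm

Thin-lens equation: 1/d_i = 1/f − 1/d_o = 1/(670.0) − 1/(207) = 0.001493 − 0.004831 = -0.003338, so d_i = -300 mm.
The image is virtual, upright and enlarged, on the same side as the object.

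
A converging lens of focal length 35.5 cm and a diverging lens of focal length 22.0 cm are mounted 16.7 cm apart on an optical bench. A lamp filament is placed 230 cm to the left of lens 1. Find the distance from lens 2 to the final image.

170 cm

Lens 1: 1/d_i1 = 1/f₁ − 1/d_o1 = 1/(35.5) − 1/(230) = 0.02382, so d_i1 = 41.98 cm.
The intermediate image is 41.98 cm to the right of lens 1, which lies 25.28 cm to the right of lens 2 — a virtual object — so d_o2 = −25.28 cm.
Lens 2 is diverging, so f₂ = −22.0 cm.
Lens 2: 1/d_i2 = 1/f₂ − 1/d_o2 = 1/(-22.0) − 1/(-25.28) = -0.005898, so d_i2 = -170 cm.
The final image is virtual, 170 cm to the left of lens 2 (overall magnification ≈ 1.2).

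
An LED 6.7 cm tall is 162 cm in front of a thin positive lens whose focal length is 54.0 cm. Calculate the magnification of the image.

1/d_i = 1/f − 1/d_o = 1/(54.00) − 1/(162) = 0.01235, so d_i = 81.00 cm.
m = −d_i/d_o = −(81.00)/(162) = -0.500.
The image is real, inverted and reduced, on the far side of the lens.

m = -0.500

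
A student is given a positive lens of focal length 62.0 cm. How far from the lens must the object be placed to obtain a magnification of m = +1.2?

m = −d_i/d_o ⇒ d_i = −m·d_o.
1/f = 1/d_o + 1/d_i = 1/d_o − 1/(m·d_o) = (1 − 1/m)/d_o, so d_o = f(1 − 1/m) = (62.00)(1 − 1/(+1.2)) = 10.3 cm.

10.3 cm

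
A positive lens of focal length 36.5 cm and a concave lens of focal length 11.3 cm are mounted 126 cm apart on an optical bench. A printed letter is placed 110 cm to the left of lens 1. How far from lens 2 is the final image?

9.76 cm

Lens 1: 1/d_i1 = 1/f₁ − 1/d_o1 = 1/(36.5) − 1/(110) = 0.01831, so d_i1 = 54.63 cm.
The intermediate image is 54.63 cm to the right of lens 1, which is 126 − (54.63) = 71.37 cm to the left of lens 2, so d_o2 = +71.37 cm.
Lens 2 is diverging, so f₂ = −11.3 cm.
Lens 2: 1/d_i2 = 1/f₂ − 1/d_o2 = 1/(-11.3) − 1/(71.37) = -0.1025, so d_i2 = -9.76 cm.
The final image is virtual, 9.76 cm to the left of lens 2 (overall magnification ≈ -0.068).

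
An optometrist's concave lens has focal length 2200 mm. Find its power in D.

P = -0.455 D

For a concave lens, f = −2200 mm.
f = -220 cm = -2.20 m.
P = 1/f = 1/(-2.20 m) = -0.455 D.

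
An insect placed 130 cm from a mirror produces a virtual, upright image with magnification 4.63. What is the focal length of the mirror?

m = −d_i/d_o ⇒ d_i = −m·d_o = −(+4.63)·(130) = -601.9 cm.
1/f = 1/d_o + 1/d_i = 1/(130) + 1/(-601.9) = 0.006031, so f = 166 cm.
Since f is positive, the mirror is concave.

f = 166 cm (concave)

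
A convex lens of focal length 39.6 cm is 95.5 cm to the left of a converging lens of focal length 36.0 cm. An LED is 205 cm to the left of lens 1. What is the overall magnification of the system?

Lens 1: 1/d_i1 = 1/(39.6) − 1/(205) = 0.02037, so d_i1 = 49.08 cm; m₁ = −d_i1/d_o1 = -0.2394.
d_o2 = 95.5 − (49.08) = 46.42 cm.
Lens 2: 1/d_i2 = 1/(36.0) − 1/(46.42) = 0.006235, so d_i2 = 160.4 cm; m₂ = −d_i2/d_o2 = -3.455.
m = m₁·m₂ = (-0.2394)(-3.455) = +0.827.

m = +0.827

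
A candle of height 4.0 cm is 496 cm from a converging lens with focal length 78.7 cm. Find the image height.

0.754 cm

1/d_i = 1/f − 1/d_o = 1/(78.70) − 1/(496) = 0.01069, so d_i = 93.54 cm.
m = −d_i/d_o = -0.1886.
|h_i| = |m|·h_o = 0.1886 × 4.0 = 0.754 cm. The image is real, inverted and reduced, on the far side of the lens.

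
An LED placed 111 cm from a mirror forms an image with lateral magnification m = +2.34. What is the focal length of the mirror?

m = −d_i/d_o ⇒ d_i = −m·d_o = −(+2.34)·(111) = -259.7 cm.
1/f = 1/d_o + 1/d_i = 1/(111) + 1/(-259.7) = 0.005158, so f = 194 cm.
Since f is positive, the mirror is concave.

f = 194 cm (concave)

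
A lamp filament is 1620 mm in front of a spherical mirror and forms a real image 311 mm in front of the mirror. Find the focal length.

Real image ⇒ d_i = +311 mm.
1/f = 1/d_o + 1/d_i = 1/(1620) + 1/(311) = 0.003833, so f = 261 mm.
Since f is positive, the spherical mirror is concave.

f = 261 mm (concave)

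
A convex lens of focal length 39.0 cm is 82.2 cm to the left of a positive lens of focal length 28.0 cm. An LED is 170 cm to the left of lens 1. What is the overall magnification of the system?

m = +2.32

Lens 1: 1/d_i1 = 1/(39.0) − 1/(170) = 0.01976, so d_i1 = 50.61 cm; m₁ = −d_i1/d_o1 = -0.2977.
d_o2 = 82.2 − (50.61) = 31.59 cm.
Lens 2: 1/d_i2 = 1/(28.0) − 1/(31.59) = 0.004059, so d_i2 = 246.4 cm; m₂ = −d_i2/d_o2 = -7.799.
m = m₁·m₂ = (-0.2977)(-7.799) = +2.32.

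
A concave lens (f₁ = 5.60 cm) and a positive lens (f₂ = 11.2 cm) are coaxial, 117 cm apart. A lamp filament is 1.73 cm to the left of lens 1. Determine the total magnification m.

f₁ = −5.60 cm (diverging).
Lens 1: 1/d_i1 = 1/(-5.60) − 1/(1.73) = -0.7566, so d_i1 = -1.322 cm; m₁ = −d_i1/d_o1 = +0.7642.
d_o2 = 117 − (-1.322) = 118.3 cm.
Lens 2: 1/d_i2 = 1/(11.2) − 1/(118.3) = 0.08083, so d_i2 = 12.37 cm; m₂ = −d_i2/d_o2 = -0.1046.
m = m₁·m₂ = (+0.7642)(-0.1046) = -0.0799.

m = -0.0799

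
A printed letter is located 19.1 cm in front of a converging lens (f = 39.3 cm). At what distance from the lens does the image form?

37.2 cm

Lens equation: 1/s_i = 1/f − 1/s_o = 1/(39.30) − 1/(19.1) = 0.02545 − 0.05236 = -0.02691, so s_i = -37.2 cm.
The image is virtual, upright and enlarged, on the same side as the object.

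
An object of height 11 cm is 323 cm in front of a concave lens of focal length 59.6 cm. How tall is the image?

For a concave lens, f = -59.6 cm.
1/d_i = 1/f − 1/d_o = 1/(-59.60) − 1/(323) = -0.01987, so d_i = -50.32 cm.
m = −d_i/d_o = +0.1558.
|h_i| = |m|·h_o = 0.1558 × 11 = 1.71 cm. The image is virtual, upright and reduced, on the same side as the object.

1.71 cm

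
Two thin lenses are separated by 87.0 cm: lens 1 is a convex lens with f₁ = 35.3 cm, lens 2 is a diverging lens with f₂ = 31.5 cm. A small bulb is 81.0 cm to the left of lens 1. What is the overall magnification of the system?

Lens 1: 1/d_i1 = 1/(35.3) − 1/(81.0) = 0.01598, so d_i1 = 62.57 cm; m₁ = −d_i1/d_o1 = -0.7725.
d_o2 = 87.0 − (62.57) = 24.43 cm.
f₂ = −31.5 cm (diverging).
Lens 2: 1/d_i2 = 1/(-31.5) − 1/(24.43) = -0.07268, so d_i2 = -13.76 cm; m₂ = −d_i2/d_o2 = +0.5632.
m = m₁·m₂ = (-0.7725)(+0.5632) = -0.435.

m = -0.435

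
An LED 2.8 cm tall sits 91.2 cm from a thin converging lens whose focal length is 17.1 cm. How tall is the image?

0.646 cm

1/d_i = 1/f − 1/d_o = 1/(17.10) − 1/(91.2) = 0.04751, so d_i = 21.05 cm.
m = −d_i/d_o = -0.2308.
|h_i| = |m|·h_o = 0.2308 × 2.8 = 0.646 cm. The image is real, inverted and reduced, on the far side of the lens.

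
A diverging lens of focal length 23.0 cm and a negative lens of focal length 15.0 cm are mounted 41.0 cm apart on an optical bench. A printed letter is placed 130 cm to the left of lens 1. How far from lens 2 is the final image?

12.0 cm

Lens 1 is diverging, so f₁ = −23.0 cm.
Lens 1: 1/d_i1 = 1/f₁ − 1/d_o1 = 1/(-23.0) − 1/(130) = -0.05117, so d_i1 = -19.54 cm.
The intermediate image is 19.54 cm to the left of lens 1 (virtual), which is 41.0 − (-19.54) = 60.54 cm to the left of lens 2, so d_o2 = +60.54 cm.
Lens 2 is diverging, so f₂ = −15.0 cm.
Lens 2: 1/d_i2 = 1/f₂ − 1/d_o2 = 1/(-15.0) − 1/(60.54) = -0.08318, so d_i2 = -12.0 cm.
The final image is virtual, 12.0 cm to the left of lens 2 (overall magnification ≈ 0.030).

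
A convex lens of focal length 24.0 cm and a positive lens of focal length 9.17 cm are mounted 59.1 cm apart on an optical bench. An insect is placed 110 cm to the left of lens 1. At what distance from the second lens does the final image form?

Lens 1: 1/d_i1 = 1/f₁ − 1/d_o1 = 1/(24.0) − 1/(110) = 0.03258, so d_i1 = 30.70 cm.
The intermediate image is 30.70 cm to the right of lens 1, which is 59.1 − (30.70) = 28.40 cm to the left of lens 2, so d_o2 = +28.40 cm.
Lens 2: 1/d_i2 = 1/f₂ − 1/d_o2 = 1/(9.17) − 1/(28.40) = 0.07384, so d_i2 = 13.5 cm.
The final image is real, 13.5 cm to the right of lens 2 (overall magnification ≈ 0.13).

13.5 cm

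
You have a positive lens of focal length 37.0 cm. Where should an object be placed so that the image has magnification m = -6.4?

42.8 cm

m = −d_i/d_o ⇒ d_i = −m·d_o.
1/f = 1/d_o + 1/d_i = 1/d_o − 1/(m·d_o) = (1 − 1/m)/d_o, so d_o = f(1 − 1/m) = (37.00)(1 − 1/(-6.4)) = 42.8 cm.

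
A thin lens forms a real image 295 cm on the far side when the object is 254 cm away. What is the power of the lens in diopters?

P = +0.733 D

d_i = +295 cm.
1/f = 1/d_o + 1/d_i = 1/(254) + 1/(295) = 0.007327 cm⁻¹.
f = 136.5 cm = 1.365 m, so P = 1/f = +0.733 D.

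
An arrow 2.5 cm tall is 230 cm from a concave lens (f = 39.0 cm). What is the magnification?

For a concave lens, f = -39.0 cm.
1/d_i = 1/f − 1/d_o = 1/(-39.00) − 1/(230) = -0.02999, so d_i = -33.35 cm.
m = −d_i/d_o = −(-33.35)/(230) = +0.145.
The image is virtual, upright and reduced, on the same side as the object.

m = +0.145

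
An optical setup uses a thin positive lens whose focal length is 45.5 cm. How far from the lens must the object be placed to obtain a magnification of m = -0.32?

m = −d_i/d_o ⇒ d_i = −m·d_o.
1/f = 1/d_o + 1/d_i = 1/d_o − 1/(m·d_o) = (1 − 1/m)/d_o, so d_o = f(1 − 1/m) = (45.50)(1 − 1/(-0.32)) = 188 cm.

188 cm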